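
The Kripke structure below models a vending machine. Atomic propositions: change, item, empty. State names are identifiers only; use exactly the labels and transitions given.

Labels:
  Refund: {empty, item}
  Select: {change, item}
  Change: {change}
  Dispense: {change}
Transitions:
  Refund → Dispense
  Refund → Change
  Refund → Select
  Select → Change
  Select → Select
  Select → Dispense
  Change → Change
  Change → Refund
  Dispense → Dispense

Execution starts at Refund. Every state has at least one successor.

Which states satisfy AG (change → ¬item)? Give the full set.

States satisfying change → ¬item: {Refund, Change, Dispense}.
States satisfying AG (change → ¬item): {Dispense}.

{Dispense}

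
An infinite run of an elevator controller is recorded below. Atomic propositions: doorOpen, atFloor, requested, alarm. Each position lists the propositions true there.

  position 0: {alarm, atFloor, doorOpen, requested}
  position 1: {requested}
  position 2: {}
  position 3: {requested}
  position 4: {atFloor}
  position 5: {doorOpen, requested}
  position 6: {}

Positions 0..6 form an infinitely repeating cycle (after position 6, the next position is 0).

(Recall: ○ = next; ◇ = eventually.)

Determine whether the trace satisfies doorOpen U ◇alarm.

Walking from position 0: ◇alarm first holds at position 0, and doorOpen holds at every earlier position along the way, so doorOpen U ◇alarm holds.

Yes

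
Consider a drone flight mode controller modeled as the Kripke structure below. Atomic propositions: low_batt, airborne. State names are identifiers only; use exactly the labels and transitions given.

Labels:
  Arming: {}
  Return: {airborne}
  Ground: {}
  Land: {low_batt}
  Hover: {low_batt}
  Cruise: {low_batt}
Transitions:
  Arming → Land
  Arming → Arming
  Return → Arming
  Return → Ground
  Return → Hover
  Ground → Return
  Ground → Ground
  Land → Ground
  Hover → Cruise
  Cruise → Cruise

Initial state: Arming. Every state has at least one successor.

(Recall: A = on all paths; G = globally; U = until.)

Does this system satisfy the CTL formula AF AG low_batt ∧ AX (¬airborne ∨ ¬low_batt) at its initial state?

States satisfying AG low_batt: {Hover, Cruise}.
States satisfying AF AG low_batt: {Hover, Cruise}.
States satisfying ¬airborne ∨ ¬low_batt: {Arming, Return, Ground, Land, Hover, Cruise}.
States satisfying AX (¬airborne ∨ ¬low_batt): {Arming, Return, Ground, Land, Hover, Cruise}.
States satisfying AF AG low_batt ∧ AX (¬airborne ∨ ¬low_batt): {Hover, Cruise}.
Arming ∉ Sat(AF AG low_batt ∧ AX (¬airborne ∨ ¬low_batt)).

No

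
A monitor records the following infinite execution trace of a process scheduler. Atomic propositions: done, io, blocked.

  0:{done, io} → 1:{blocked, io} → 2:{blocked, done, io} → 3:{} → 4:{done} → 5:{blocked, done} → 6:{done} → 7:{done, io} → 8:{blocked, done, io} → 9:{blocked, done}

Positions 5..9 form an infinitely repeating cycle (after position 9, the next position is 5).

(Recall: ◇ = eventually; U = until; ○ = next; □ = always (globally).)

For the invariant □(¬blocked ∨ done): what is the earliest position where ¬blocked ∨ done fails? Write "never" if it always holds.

Check ¬blocked ∨ done at each position in order: 0 ✓.
At position 1 the labels are {blocked, io}, so ¬blocked ∨ done is false there. This is the first violation.

1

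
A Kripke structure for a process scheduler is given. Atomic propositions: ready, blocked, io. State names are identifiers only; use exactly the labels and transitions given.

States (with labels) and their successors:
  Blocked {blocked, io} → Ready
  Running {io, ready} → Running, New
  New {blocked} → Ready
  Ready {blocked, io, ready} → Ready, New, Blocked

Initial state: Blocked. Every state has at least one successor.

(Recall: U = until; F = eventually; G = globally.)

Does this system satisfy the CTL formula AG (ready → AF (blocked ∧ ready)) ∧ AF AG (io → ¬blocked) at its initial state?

States satisfying ready → AF (blocked ∧ ready): {Blocked, New, Ready}.
States satisfying AG (ready → AF (blocked ∧ ready)): {Blocked, New, Ready}.
States satisfying AG (io → ¬blocked): ∅.
States satisfying AF AG (io → ¬blocked): ∅.
States satisfying AG (ready → AF (blocked ∧ ready)) ∧ AF AG (io → ¬blocked): ∅.
Blocked ∉ Sat(AG (ready → AF (blocked ∧ ready)) ∧ AF AG (io → ¬blocked)).

No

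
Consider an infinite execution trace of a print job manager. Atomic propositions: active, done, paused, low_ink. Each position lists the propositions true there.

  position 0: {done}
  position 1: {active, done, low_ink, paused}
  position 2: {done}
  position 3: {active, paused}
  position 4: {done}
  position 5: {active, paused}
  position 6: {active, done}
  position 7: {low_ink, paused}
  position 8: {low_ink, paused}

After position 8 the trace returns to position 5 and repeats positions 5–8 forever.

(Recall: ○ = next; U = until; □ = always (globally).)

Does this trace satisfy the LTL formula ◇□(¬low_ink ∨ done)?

Does not hold

□(¬low_ink ∨ done) is false at every position 0..8, so it never becomes true and ◇□(¬low_ink ∨ done) fails.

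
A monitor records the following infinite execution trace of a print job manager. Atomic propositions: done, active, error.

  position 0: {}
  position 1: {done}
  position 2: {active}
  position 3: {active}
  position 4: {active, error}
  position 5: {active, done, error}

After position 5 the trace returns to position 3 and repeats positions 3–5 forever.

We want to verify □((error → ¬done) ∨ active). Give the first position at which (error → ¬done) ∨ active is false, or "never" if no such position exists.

never

(error → ¬done) ∨ active holds at every position 0..5, and those are all the positions the trace ever visits, so the invariant □((error → ¬done) ∨ active) is never violated.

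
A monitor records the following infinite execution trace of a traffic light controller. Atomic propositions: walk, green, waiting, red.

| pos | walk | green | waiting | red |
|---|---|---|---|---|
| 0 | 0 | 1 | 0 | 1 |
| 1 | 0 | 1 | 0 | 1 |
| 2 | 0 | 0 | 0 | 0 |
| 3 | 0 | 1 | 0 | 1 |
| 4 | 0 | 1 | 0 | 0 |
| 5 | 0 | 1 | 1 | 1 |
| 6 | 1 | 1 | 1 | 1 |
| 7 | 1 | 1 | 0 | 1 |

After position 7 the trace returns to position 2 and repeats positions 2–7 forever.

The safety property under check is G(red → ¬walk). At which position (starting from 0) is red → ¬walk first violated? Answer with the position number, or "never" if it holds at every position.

6

Check red → ¬walk at each position in order: 0 ✓, 1 ✓, 2 ✓, 3 ✓, 4 ✓, 5 ✓.
At position 6 the labels are {green, red, waiting, walk}, so red → ¬walk is false there. This is the first violation.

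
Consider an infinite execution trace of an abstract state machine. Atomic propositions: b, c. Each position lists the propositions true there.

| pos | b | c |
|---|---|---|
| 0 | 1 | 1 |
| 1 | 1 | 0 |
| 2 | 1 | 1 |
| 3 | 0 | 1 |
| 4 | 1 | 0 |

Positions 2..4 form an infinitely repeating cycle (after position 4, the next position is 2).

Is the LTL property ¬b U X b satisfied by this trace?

Satisfied

Walking from position 0: X b first holds at position 0, and ¬b holds at every earlier position along the way, so ¬b U X b holds.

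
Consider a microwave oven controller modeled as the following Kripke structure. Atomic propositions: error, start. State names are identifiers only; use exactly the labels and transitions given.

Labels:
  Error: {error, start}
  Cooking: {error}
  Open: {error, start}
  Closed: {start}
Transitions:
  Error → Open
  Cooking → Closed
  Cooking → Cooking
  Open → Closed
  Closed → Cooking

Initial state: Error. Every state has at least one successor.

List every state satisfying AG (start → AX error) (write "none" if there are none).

States satisfying start → AX error: {Error, Cooking, Closed}.
States satisfying AG (start → AX error): {Cooking, Closed}.

{Cooking, Closed}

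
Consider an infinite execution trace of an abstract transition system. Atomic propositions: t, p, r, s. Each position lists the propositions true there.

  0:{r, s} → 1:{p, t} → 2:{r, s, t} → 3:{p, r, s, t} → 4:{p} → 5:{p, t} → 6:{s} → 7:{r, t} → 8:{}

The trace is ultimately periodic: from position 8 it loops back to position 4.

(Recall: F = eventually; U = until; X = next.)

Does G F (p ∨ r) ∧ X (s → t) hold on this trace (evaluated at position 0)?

Yes

F (p ∨ r) holds at every position 0..8, and those are all positions ever visited, so G F (p ∨ r) holds.
The position after 0 is 1; s → t is true there.
At position 0: G F (p ∨ r) is true; X (s → t) is true; so G F (p ∨ r) ∧ X (s → t) is true.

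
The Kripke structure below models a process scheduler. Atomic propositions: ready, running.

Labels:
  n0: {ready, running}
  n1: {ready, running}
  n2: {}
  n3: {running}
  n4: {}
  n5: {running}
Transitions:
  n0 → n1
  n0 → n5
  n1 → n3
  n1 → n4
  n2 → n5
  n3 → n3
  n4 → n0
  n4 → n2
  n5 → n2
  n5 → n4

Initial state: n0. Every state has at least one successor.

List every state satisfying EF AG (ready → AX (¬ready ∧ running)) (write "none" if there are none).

States satisfying AG (ready → AX (¬ready ∧ running)): {n3}.
States satisfying EF AG (ready → AX (¬ready ∧ running)): {n0, n1, n2, n3, n4, n5}.

{n0, n1, n2, n3, n4, n5}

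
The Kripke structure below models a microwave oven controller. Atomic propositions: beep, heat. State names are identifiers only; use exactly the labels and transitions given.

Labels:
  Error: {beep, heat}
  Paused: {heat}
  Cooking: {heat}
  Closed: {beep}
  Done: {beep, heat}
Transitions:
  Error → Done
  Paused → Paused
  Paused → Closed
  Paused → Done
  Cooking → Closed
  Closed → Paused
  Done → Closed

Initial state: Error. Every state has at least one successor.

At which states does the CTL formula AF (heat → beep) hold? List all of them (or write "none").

{Error, Cooking, Closed, Done}

States satisfying heat → beep: {Error, Closed, Done}.
States satisfying AF (heat → beep): {Error, Cooking, Closed, Done}.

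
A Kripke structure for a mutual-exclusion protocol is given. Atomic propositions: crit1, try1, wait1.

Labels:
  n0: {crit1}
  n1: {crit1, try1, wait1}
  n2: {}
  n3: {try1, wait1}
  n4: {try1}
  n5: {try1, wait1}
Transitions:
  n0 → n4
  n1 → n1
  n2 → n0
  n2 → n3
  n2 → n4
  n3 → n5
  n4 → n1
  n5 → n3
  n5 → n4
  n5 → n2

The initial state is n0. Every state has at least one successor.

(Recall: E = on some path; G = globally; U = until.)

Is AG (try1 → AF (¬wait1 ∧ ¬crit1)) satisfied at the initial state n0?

Violated

States satisfying try1 → AF (¬wait1 ∧ ¬crit1): {n0, n2, n4}.
States satisfying AG (try1 → AF (¬wait1 ∧ ¬crit1)): ∅.
n1 is reachable from n0 and violates try1 → AF (¬wait1 ∧ ¬crit1), so AG fails at n0.
n0 ∉ Sat(AG (try1 → AF (¬wait1 ∧ ¬crit1))).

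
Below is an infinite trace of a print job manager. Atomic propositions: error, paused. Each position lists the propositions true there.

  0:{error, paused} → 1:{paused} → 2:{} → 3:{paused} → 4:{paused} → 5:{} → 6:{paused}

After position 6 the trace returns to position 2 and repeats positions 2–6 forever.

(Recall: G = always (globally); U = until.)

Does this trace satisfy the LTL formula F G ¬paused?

G ¬paused is false at every position 0..6, so it never becomes true and F G ¬paused fails.

No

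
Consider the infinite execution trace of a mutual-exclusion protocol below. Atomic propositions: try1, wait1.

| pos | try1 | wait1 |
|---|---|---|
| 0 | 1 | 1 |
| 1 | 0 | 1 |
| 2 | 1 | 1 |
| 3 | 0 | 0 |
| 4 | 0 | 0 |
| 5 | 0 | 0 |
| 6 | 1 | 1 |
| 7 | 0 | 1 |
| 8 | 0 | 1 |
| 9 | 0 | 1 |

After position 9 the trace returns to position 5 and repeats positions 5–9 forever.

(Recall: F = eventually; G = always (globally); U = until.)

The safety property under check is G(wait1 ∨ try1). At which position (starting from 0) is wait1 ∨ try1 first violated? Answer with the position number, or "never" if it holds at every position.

3

Check wait1 ∨ try1 at each position in order: 0 ✓, 1 ✓, 2 ✓.
At position 3 the labels are {}, so wait1 ∨ try1 is false there. This is the first violation.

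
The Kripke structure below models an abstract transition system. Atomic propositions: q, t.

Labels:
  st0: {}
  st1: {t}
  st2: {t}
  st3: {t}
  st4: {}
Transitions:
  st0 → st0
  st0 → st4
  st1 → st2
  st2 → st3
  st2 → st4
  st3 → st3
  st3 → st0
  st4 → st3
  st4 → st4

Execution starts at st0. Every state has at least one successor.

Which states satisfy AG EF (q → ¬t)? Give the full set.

{st0, st1, st2, st3, st4}

States satisfying EF (q → ¬t): {st0, st1, st2, st3, st4}.
States satisfying AG EF (q → ¬t): {st0, st1, st2, st3, st4}.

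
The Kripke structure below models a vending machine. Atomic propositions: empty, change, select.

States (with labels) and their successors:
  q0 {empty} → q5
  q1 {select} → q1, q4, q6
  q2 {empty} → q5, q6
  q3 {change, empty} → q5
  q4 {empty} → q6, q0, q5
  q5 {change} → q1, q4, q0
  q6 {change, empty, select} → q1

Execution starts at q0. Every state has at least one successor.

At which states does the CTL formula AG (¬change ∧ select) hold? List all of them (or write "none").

States satisfying ¬change ∧ select: {q1}.
States satisfying AG (¬change ∧ select): ∅.

none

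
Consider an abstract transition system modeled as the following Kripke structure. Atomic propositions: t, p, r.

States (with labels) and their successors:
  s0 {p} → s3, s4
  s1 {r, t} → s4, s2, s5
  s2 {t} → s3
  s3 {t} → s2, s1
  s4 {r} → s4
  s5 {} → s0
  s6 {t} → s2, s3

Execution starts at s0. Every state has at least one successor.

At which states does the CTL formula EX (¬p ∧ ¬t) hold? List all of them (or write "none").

States satisfying ¬p ∧ ¬t: {s4, s5}.
States satisfying EX (¬p ∧ ¬t): {s0, s1, s4}.

{s0, s1, s4}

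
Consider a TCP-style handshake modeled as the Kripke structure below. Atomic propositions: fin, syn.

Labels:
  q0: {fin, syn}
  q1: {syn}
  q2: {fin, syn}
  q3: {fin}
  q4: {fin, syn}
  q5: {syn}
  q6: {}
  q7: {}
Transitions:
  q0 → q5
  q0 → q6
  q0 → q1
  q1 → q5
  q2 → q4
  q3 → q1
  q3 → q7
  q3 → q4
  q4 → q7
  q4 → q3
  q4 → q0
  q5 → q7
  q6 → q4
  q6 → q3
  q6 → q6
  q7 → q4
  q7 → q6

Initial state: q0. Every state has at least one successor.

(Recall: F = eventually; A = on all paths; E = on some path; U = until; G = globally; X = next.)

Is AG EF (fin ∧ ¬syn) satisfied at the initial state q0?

States satisfying EF (fin ∧ ¬syn): {q0, q1, q2, q3, q4, q5, q6, q7}.
States satisfying AG EF (fin ∧ ¬syn): {q0, q1, q2, q3, q4, q5, q6, q7}.
Every state reachable from q0 satisfies EF (fin ∧ ¬syn).
q0 ∈ Sat(AG EF (fin ∧ ¬syn)).

Holds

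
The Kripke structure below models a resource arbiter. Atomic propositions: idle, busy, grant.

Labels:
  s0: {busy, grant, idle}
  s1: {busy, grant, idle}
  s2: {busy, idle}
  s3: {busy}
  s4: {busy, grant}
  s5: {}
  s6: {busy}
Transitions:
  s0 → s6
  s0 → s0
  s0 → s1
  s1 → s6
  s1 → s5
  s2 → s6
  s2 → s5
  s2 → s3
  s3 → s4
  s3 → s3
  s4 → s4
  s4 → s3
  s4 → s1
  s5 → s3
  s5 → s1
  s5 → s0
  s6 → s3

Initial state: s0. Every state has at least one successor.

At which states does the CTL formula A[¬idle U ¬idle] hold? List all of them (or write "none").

{s3, s4, s5, s6}

States satisfying ¬idle: {s3, s4, s5, s6}.
States satisfying A[¬idle U ¬idle]: {s3, s4, s5, s6}.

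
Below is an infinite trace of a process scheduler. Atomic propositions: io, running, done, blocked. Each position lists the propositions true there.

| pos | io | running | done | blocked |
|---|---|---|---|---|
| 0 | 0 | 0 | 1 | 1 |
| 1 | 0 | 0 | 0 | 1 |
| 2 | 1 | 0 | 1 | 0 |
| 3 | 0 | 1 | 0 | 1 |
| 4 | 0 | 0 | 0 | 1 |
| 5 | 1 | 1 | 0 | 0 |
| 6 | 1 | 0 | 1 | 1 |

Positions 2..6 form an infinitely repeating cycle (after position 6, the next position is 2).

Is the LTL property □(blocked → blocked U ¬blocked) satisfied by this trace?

blocked → blocked U ¬blocked holds at every position 0..6, and those are all positions ever visited, so □(blocked → blocked U ¬blocked) holds.
Positions where blocked holds: 0, 1, 3, 4, 6.
Check blocked U ¬blocked at each: 0→ok, 1→ok, 3→ok, 4→ok, 6→ok.

Yes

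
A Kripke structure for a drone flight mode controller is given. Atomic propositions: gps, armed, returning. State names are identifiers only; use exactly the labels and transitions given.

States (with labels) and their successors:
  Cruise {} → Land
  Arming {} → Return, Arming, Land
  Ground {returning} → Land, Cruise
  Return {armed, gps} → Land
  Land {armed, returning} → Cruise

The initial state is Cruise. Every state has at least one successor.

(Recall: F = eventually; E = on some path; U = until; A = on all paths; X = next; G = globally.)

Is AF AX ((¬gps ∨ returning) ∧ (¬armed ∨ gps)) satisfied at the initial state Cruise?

States satisfying AX ((¬gps ∨ returning) ∧ (¬armed ∨ gps)): {Land}.
States satisfying AF AX ((¬gps ∨ returning) ∧ (¬armed ∨ gps)): {Cruise, Ground, Return, Land}.
Cruise ∈ Sat(AF AX ((¬gps ∨ returning) ∧ (¬armed ∨ gps))).

Satisfied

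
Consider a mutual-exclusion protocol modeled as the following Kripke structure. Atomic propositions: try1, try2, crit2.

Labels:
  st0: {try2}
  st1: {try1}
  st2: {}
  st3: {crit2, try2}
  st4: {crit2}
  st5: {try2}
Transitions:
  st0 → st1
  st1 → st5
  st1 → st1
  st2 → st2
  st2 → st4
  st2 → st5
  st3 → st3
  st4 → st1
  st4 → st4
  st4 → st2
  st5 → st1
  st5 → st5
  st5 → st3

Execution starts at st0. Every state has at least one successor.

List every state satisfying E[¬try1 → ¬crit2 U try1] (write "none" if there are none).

States satisfying ¬try1 → ¬crit2: {st0, st1, st2, st5}.
States satisfying try1: {st1}.
States satisfying E[¬try1 → ¬crit2 U try1]: {st0, st1, st2, st5}.

{st0, st1, st2, st5}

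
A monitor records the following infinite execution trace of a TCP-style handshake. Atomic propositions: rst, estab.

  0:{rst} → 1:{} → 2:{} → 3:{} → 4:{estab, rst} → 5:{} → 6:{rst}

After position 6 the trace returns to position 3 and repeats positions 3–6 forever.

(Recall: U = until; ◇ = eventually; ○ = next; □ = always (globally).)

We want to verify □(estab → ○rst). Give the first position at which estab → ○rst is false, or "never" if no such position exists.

4

Check estab → ○rst at each position in order: 0 ✓, 1 ✓, 2 ✓, 3 ✓.
At position 4 the labels are {estab, rst} and the next position 5 has {}, so estab → ○rst is false there. This is the first violation.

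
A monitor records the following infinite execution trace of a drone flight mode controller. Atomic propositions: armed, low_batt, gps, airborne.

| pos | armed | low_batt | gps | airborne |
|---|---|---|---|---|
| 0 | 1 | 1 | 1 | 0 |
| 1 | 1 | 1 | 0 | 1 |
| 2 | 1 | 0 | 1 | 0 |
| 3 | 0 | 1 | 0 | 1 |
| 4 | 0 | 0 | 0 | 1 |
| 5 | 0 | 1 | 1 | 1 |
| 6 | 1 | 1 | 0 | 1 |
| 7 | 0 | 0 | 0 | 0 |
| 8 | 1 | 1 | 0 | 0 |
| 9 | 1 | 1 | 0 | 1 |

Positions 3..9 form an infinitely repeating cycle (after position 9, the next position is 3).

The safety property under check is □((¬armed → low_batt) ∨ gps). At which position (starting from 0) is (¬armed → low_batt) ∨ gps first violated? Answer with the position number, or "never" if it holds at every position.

Check (¬armed → low_batt) ∨ gps at each position in order: 0 ✓, 1 ✓, 2 ✓, 3 ✓.
At position 4 the labels are {airborne}, so (¬armed → low_batt) ∨ gps is false there. This is the first violation.

4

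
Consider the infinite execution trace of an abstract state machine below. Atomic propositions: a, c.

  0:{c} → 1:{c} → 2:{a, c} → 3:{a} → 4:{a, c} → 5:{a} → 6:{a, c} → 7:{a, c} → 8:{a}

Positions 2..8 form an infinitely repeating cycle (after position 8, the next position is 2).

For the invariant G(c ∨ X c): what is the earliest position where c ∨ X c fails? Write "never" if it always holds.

c ∨ X c holds at every position 0..8, and those are all the positions the trace ever visits, so the invariant G(c ∨ X c) is never violated.

never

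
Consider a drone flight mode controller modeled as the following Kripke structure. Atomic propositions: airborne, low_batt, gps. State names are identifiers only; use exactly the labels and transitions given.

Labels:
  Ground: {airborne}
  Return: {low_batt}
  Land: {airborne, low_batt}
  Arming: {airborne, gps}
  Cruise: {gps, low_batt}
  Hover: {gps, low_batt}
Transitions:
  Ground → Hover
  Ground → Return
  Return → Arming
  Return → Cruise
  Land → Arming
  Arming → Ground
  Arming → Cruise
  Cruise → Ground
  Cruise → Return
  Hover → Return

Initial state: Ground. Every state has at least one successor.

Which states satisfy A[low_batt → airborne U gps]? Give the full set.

{Land, Arming, Cruise, Hover}

States satisfying low_batt → airborne: {Ground, Land, Arming}.
States satisfying gps: {Arming, Cruise, Hover}.
States satisfying A[low_batt → airborne U gps]: {Land, Arming, Cruise, Hover}.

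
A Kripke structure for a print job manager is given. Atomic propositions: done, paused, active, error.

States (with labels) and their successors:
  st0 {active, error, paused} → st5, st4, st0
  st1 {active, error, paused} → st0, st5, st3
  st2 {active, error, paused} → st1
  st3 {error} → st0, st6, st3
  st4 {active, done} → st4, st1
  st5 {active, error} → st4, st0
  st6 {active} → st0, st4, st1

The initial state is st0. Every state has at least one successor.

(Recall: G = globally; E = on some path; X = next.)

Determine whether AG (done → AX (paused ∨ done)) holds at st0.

Satisfied

States satisfying done → AX (paused ∨ done): {st0, st1, st2, st3, st4, st5, st6}.
States satisfying AG (done → AX (paused ∨ done)): {st0, st1, st2, st3, st4, st5, st6}.
Every state reachable from st0 satisfies done → AX (paused ∨ done).
st0 ∈ Sat(AG (done → AX (paused ∨ done))).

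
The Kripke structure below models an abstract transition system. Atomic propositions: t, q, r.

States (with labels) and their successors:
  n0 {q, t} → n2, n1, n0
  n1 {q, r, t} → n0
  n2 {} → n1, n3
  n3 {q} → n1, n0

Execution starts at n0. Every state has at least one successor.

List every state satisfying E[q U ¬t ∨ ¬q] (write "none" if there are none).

States satisfying q: {n0, n1, n3}.
States satisfying ¬t ∨ ¬q: {n2, n3}.
States satisfying E[q U ¬t ∨ ¬q]: {n0, n1, n2, n3}.

{n0, n1, n2, n3}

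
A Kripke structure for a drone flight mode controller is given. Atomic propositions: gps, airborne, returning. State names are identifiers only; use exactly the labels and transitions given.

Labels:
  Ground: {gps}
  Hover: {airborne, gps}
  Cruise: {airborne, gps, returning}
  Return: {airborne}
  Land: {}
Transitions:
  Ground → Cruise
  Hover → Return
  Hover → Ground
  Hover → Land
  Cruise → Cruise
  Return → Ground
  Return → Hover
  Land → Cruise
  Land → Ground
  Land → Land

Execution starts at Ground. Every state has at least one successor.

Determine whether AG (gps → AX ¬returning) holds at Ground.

States satisfying gps → AX ¬returning: {Hover, Return, Land}.
States satisfying AG (gps → AX ¬returning): ∅.
Cruise is reachable from Ground and violates gps → AX ¬returning, so AG fails at Ground.
Ground ∉ Sat(AG (gps → AX ¬returning)).

Violated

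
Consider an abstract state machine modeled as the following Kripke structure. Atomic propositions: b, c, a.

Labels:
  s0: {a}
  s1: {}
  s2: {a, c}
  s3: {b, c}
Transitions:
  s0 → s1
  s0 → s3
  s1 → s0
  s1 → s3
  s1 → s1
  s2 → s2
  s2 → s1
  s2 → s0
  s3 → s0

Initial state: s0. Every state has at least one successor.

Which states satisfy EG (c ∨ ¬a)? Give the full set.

{s1, s2}

States satisfying c ∨ ¬a: {s1, s2, s3}.
States satisfying EG (c ∨ ¬a): {s1, s2}.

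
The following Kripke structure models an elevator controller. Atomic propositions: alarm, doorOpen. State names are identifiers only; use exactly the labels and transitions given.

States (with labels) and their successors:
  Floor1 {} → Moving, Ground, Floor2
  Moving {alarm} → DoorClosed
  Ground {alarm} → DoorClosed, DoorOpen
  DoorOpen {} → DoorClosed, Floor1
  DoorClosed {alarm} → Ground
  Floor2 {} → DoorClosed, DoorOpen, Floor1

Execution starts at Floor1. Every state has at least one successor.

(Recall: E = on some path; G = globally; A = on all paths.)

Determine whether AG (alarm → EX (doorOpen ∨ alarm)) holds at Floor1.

Yes

States satisfying alarm → EX (doorOpen ∨ alarm): {Floor1, Moving, Ground, DoorOpen, DoorClosed, Floor2}.
States satisfying AG (alarm → EX (doorOpen ∨ alarm)): {Floor1, Moving, Ground, DoorOpen, DoorClosed, Floor2}.
Every state reachable from Floor1 satisfies alarm → EX (doorOpen ∨ alarm).
Floor1 ∈ Sat(AG (alarm → EX (doorOpen ∨ alarm))).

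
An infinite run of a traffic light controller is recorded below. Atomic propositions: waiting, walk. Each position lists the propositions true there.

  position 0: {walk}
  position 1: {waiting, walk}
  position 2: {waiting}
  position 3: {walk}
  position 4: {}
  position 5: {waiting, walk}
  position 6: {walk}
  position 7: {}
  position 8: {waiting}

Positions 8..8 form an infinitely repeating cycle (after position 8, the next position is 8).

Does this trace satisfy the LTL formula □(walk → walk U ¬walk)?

walk → walk U ¬walk holds at every position 0..8, and those are all positions ever visited, so □(walk → walk U ¬walk) holds.
Positions where walk holds: 0, 1, 3, 5, 6.
Check walk U ¬walk at each: 0→ok, 1→ok, 3→ok, 5→ok, 6→ok.

Satisfied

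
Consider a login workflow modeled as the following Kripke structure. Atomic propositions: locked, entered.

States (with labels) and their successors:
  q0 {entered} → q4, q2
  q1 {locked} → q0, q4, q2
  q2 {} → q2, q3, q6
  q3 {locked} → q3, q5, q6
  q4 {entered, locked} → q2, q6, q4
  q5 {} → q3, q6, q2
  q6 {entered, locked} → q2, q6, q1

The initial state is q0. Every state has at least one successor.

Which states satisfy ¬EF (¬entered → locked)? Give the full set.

none

States satisfying ¬entered → locked: {q0, q1, q3, q4, q6}.
States satisfying EF (¬entered → locked): {q0, q1, q2, q3, q4, q5, q6}.
States satisfying ¬EF (¬entered → locked): ∅.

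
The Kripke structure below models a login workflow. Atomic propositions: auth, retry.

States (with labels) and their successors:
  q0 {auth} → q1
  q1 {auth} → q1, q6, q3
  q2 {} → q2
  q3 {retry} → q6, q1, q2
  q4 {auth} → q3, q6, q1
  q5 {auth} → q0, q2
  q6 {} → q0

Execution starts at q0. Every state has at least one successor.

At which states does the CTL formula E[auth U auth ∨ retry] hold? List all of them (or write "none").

{q0, q1, q3, q4, q5}

States satisfying auth: {q0, q1, q4, q5}.
States satisfying auth ∨ retry: {q0, q1, q3, q4, q5}.
States satisfying E[auth U auth ∨ retry]: {q0, q1, q3, q4, q5}.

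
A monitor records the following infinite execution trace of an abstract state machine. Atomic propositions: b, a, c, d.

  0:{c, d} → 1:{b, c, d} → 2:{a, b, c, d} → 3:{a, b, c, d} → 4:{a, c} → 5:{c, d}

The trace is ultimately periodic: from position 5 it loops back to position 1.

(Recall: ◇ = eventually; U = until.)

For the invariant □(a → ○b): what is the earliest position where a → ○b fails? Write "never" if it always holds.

Check a → ○b at each position in order: 0 ✓, 1 ✓, 2 ✓.
At position 3 the labels are {a, b, c, d} and the next position 4 has {a, c}, so a → ○b is false there. This is the first violation.

3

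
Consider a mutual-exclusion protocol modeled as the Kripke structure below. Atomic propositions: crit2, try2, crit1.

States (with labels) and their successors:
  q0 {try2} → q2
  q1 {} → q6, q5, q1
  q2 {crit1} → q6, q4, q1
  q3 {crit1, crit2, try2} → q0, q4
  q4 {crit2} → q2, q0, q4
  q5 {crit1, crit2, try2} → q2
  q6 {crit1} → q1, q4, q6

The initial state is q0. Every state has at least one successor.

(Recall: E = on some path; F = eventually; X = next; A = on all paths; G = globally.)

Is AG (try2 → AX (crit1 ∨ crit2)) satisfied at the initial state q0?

Holds

States satisfying try2 → AX (crit1 ∨ crit2): {q0, q1, q2, q4, q5, q6}.
States satisfying AG (try2 → AX (crit1 ∨ crit2)): {q0, q1, q2, q4, q5, q6}.
Every state reachable from q0 satisfies try2 → AX (crit1 ∨ crit2).
q0 ∈ Sat(AG (try2 → AX (crit1 ∨ crit2))).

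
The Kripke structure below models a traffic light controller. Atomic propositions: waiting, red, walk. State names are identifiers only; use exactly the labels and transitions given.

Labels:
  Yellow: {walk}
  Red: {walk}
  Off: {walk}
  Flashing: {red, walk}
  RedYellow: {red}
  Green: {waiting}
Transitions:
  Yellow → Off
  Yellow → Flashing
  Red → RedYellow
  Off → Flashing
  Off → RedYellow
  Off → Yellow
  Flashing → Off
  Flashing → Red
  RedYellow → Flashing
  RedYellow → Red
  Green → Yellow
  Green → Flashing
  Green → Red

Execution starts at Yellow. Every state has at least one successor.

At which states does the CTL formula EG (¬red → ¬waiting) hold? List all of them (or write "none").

{Yellow, Red, Off, Flashing, RedYellow}

States satisfying ¬red → ¬waiting: {Yellow, Red, Off, Flashing, RedYellow}.
States satisfying EG (¬red → ¬waiting): {Yellow, Red, Off, Flashing, RedYellow}.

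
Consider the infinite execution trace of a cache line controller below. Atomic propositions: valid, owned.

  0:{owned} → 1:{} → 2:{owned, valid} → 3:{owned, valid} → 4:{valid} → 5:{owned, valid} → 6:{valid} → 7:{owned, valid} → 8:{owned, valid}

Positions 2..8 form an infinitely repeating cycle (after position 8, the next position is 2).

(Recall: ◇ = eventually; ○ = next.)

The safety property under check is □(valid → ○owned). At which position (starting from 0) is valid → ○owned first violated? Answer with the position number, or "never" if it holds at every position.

Check valid → ○owned at each position in order: 0 ✓, 1 ✓, 2 ✓.
At position 3 the labels are {owned, valid} and the next position 4 has {valid}, so valid → ○owned is false there. This is the first violation.

3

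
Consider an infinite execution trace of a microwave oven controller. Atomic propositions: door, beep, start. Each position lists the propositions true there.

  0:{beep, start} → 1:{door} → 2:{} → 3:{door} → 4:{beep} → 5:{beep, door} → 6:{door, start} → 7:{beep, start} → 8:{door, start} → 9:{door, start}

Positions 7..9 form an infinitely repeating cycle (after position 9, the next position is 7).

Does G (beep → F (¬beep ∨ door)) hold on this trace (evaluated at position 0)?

beep → F (¬beep ∨ door) holds at every position 0..9, and those are all positions ever visited, so G (beep → F (¬beep ∨ door)) holds.
Positions where beep holds: 0, 4, 5, 7.
Check F (¬beep ∨ door) at each: 0→ok, 4→ok, 5→ok, 7→ok.

Yes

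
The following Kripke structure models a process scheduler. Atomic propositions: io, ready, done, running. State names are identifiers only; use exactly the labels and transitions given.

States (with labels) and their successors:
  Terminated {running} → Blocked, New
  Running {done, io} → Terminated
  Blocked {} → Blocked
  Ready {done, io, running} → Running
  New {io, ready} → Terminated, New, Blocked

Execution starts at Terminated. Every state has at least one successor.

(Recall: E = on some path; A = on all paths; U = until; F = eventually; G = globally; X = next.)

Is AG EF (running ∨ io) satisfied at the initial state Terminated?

States satisfying EF (running ∨ io): {Terminated, Running, Ready, New}.
States satisfying AG EF (running ∨ io): ∅.
Blocked is reachable from Terminated and violates EF (running ∨ io), so AG fails at Terminated.
Terminated ∉ Sat(AG EF (running ∨ io)).

Does not hold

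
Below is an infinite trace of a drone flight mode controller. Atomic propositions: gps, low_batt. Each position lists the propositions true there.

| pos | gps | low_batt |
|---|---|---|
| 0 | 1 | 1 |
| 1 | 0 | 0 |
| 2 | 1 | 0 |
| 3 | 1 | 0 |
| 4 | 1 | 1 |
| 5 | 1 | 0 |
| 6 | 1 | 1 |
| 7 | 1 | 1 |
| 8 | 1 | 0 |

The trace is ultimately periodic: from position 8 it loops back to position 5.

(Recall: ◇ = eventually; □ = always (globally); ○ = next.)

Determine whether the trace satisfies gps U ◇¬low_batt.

Holds

Walking from position 0: ◇¬low_batt first holds at position 0, and gps holds at every earlier position along the way, so gps U ◇¬low_batt holds.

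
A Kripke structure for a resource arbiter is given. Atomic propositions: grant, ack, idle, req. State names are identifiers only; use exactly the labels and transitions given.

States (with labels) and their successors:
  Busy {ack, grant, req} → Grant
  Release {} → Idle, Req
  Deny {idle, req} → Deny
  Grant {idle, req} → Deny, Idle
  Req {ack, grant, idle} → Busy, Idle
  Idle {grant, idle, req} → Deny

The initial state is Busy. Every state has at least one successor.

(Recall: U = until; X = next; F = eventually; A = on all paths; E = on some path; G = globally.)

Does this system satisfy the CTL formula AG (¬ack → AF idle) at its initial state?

Holds

States satisfying ¬ack → AF idle: {Busy, Release, Deny, Grant, Req, Idle}.
States satisfying AG (¬ack → AF idle): {Busy, Release, Deny, Grant, Req, Idle}.
Every state reachable from Busy satisfies ¬ack → AF idle.
Busy ∈ Sat(AG (¬ack → AF idle)).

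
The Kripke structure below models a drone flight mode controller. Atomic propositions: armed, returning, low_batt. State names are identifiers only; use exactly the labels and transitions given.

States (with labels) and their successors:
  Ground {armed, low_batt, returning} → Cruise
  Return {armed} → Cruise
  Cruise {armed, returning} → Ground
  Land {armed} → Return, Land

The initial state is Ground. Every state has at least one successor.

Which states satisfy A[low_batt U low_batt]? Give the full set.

States satisfying low_batt: {Ground}.
States satisfying A[low_batt U low_batt]: {Ground}.

{Ground}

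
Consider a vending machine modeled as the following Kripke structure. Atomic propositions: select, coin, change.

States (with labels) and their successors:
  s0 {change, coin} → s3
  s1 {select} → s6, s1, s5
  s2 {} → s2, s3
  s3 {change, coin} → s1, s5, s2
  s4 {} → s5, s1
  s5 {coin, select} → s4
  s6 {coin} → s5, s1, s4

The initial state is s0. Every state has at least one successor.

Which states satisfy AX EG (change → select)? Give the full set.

{s1, s3, s4, s5, s6}

States satisfying EG (change → select): {s1, s2, s4, s5, s6}.
States satisfying AX EG (change → select): {s1, s3, s4, s5, s6}.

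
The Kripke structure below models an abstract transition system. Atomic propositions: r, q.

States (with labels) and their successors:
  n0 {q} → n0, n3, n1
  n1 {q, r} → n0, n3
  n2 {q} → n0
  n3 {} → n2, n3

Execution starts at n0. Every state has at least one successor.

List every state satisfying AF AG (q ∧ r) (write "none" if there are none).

States satisfying AG (q ∧ r): ∅.
States satisfying AF AG (q ∧ r): ∅.

none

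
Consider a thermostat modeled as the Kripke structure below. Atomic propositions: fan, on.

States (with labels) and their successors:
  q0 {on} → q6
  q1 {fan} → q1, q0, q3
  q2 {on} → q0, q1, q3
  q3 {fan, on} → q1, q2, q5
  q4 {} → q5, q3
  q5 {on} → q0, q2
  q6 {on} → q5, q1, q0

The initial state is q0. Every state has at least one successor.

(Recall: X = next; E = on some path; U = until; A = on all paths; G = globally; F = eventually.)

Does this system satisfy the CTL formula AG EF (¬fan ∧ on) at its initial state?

Holds

States satisfying EF (¬fan ∧ on): {q0, q1, q2, q3, q4, q5, q6}.
States satisfying AG EF (¬fan ∧ on): {q0, q1, q2, q3, q4, q5, q6}.
Every state reachable from q0 satisfies EF (¬fan ∧ on).
q0 ∈ Sat(AG EF (¬fan ∧ on)).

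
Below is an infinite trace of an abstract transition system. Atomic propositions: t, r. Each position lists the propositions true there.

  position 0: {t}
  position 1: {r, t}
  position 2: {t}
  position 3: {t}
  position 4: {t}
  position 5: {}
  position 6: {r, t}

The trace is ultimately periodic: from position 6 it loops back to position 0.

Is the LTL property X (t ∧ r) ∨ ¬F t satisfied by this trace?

Holds

The position after 0 is 1; t ∧ r is true there.
At position 0: X (t ∧ r) is true; ¬F t is false; so X (t ∧ r) ∨ ¬F t is true.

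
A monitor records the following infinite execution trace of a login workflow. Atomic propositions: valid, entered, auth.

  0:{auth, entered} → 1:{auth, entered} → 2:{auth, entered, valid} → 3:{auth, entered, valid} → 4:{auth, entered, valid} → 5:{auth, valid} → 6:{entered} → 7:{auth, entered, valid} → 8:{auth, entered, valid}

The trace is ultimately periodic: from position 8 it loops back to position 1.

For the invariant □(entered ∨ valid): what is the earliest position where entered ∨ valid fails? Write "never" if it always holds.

entered ∨ valid holds at every position 0..8, and those are all the positions the trace ever visits, so the invariant □(entered ∨ valid) is never violated.

never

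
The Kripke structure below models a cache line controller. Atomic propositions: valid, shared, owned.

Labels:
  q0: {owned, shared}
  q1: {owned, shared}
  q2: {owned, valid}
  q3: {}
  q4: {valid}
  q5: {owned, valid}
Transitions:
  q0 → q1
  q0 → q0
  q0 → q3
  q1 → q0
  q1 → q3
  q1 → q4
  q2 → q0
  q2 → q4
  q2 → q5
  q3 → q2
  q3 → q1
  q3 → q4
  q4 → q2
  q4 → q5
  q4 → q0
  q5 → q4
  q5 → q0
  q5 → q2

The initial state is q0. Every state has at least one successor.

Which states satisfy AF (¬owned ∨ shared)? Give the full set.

States satisfying ¬owned ∨ shared: {q0, q1, q3, q4}.
States satisfying AF (¬owned ∨ shared): {q0, q1, q3, q4}.

{q0, q1, q3, q4}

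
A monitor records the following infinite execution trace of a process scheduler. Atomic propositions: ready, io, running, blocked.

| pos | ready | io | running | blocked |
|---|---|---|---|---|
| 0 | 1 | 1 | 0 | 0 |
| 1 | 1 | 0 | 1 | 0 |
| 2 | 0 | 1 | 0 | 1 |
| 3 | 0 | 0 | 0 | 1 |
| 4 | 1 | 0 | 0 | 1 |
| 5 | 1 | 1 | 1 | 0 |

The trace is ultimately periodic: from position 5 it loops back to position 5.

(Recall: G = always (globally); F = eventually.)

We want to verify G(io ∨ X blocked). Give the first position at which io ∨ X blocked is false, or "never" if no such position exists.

Check io ∨ X blocked at each position in order: 0 ✓, 1 ✓, 2 ✓, 3 ✓.
At position 4 the labels are {blocked, ready} and the next position 5 has {io, ready, running}, so io ∨ X blocked is false there. This is the first violation.

4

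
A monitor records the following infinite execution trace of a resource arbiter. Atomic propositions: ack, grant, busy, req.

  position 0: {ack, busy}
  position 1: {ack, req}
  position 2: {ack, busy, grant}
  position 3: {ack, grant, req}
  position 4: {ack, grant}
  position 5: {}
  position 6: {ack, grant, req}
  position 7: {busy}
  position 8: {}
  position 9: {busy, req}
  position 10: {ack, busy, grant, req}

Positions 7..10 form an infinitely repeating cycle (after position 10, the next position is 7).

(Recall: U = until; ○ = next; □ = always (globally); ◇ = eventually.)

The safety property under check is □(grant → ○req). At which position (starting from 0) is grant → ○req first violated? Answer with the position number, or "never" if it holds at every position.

3

Check grant → ○req at each position in order: 0 ✓, 1 ✓, 2 ✓.
At position 3 the labels are {ack, grant, req} and the next position 4 has {ack, grant}, so grant → ○req is false there. This is the first violation.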